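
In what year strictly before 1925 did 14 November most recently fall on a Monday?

1921

From one year to the next, a fixed date's weekday advances by 1, or by 2 when a Feb 29 lies between the two dates.
1925: November 14 is Saturday.
1924: Friday (−1)
1923: Wednesday (−2)
1922: Tuesday (−1)
1921: Monday (−1)
14 November falls on a Monday in 1921.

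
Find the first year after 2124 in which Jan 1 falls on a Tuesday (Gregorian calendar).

Jan 1 advances by 2 weekdays after a leap year and by 1 after a common year.
2124: Jan 1 is Saturday (leap).
2125: Monday
2126: Tuesday
2126 begins on a Tuesday

2126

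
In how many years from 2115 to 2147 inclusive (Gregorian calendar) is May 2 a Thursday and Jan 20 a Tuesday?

0

Check each year's weekday for May 2 and Jan 20:
  2115: Thu/Sun  2116: Sat/Mon  2117: Sun/Wed  2118: Mon/Thu  2119: Tue/Fri  2120: Thu/Sat  2121: Fri/Mon  2122: Sat/Tue  2123: Sun/Wed  2124: Tue/Thu  2125: Wed/Sat  2126: Thu/Sun  2127: Fri/Mon  2128: Sun/Tue  …(5 more)…  2134: Sun/Wed  2135: Mon/Thu  2136: Wed/Fri  2137: Thu/Sun  2138: Fri/Mon  2139: Sat/Tue  2140: Mon/Wed  2141: Tue/Fri  2142: Wed/Sat  2143: Thu/Sun  2144: Sat/Mon  2145: Sun/Wed  2146: Mon/Thu  2147: Tue/Fri
Both conditions hold in: no year — 0.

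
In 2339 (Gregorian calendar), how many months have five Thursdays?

A month of length L has five Thursdays iff its first Thursday is on day ≤ L−28 (so day 1–3 in a 31-day month, 1–2 in a 30-day month, day 1 in a leap February).
Checking each month of 2339: Jan starts Sun (31d); Feb starts Wed (28d); Mar starts Wed (31d) ✓; Apr starts Sat (30d); May starts Mon (31d); Jun starts Thu (30d) ✓; Jul starts Sat (31d); Aug starts Tue (31d) ✓; Sep starts Fri (30d); Oct starts Sun (31d); Nov starts Wed (30d) ✓; Dec starts Fri (31d).
Five-Thursday months: March, June, August, November → 4.

4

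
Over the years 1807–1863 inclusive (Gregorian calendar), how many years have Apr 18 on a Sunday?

Track Apr 18's weekday year by year (advancing +1, or +2 across a Feb 29):
  1807: Sat  1808: Mon (+2)  1809: Tue (+1)  1810: Wed (+1)  1811: Thu (+1)
  1812: Sat (+2)  1813: Sun (+1) ✓  1814: Mon (+1)  1815: Tue (+1)  1816: Thu (+2)
  1817: Fri (+1)  1818: Sat (+1)  1819: Sun (+1) ✓  1820: Tue (+2)  … (29 more years) …
  1850: Thu (+1)  1851: Fri (+1)  1852: Sun (+2) ✓  1853: Mon (+1)  1854: Tue (+1)
  1855: Wed (+1)  1856: Fri (+2)  1857: Sat (+1)  1858: Sun (+1) ✓  1859: Mon (+1)
  1860: Wed (+2)  1861: Thu (+1)  1862: Fri (+1)  1863: Sat (+1)
Sunday years: 1813, 1819, 1824, 1830, 1841, 1847, 1852, 1858 — 8 in total.

8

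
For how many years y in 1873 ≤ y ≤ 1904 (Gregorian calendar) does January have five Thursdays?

January has 31 days; it has five Thursdays when Thursday falls among the first (month-length − 28) days — i.e. when January 1 is one of Thursday/Wednesday/Tuesday.
January 1 by year: 1873:Wed✓ 1874:Thu✓ 1875:Fri 1876:Sat 1877:Mon 1878:Tue✓ 1879:Wed✓ 1880:Thu✓ 1881:Sat 1882:Sun 1883:Mon 1884:Tue✓ 1885:Thu✓ 1886:Fri 1887:Sat 1888:Sun 1889:Tue✓ 1890:Wed✓ 1891:Thu✓ 1892:Fri 1893:Sun 1894:Mon 1895:Tue✓ 1896:Wed✓ 1897:Fri 1898:Sat 1899:Sun 1900:Mon 1901:Tue✓ 1902:Wed✓ 1903:Thu✓ 1904:Fri
Years with five Thursdays: 1873, 1874, 1878, 1879, 1880, 1884, 1885, 1889, 1890, 1891, 1895, 1896, 1901, 1902, 1903 → 15.

15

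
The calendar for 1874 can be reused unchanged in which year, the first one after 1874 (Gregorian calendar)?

1885

Two years share a calendar iff Jan 1 falls on the same weekday and both are leap or both are common. 1874: Jan 1 is Thursday, common year.
1875: Jan 1 Friday, common
1876: Jan 1 Saturday, leap
1877: Jan 1 Monday, common
1878: Jan 1 Tuesday, common
1879: Jan 1 Wednesday, common
1880: Jan 1 Thursday, leap
1881: Jan 1 Saturday, common
1882: Jan 1 Sunday, common
1883: Jan 1 Monday, common
1884: Jan 1 Tuesday, leap
1885: Jan 1 Thursday, common
1885 matches on both conditions.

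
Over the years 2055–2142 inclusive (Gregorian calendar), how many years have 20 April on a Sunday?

13

Track 20 April's weekday year by year (advancing +1, or +2 across a Feb 29):
  2055: Tue  2056: Thu (+2)  2057: Fri (+1)  2058: Sat (+1)  2059: Sun (+1) ✓
  2060: Tue (+2)  2061: Wed (+1)  2062: Thu (+1)  2063: Fri (+1)  2064: Sun (+2) ✓
  2065: Mon (+1)  2066: Tue (+1)  2067: Wed (+1)  2068: Fri (+2)  … (60 more years) …
  2129: Wed (+1)  2130: Thu (+1)  2131: Fri (+1)  2132: Sun (+2) ✓  2133: Mon (+1)
  2134: Tue (+1)  2135: Wed (+1)  2136: Fri (+2)  2137: Sat (+1)  2138: Sun (+1) ✓
  2139: Mon (+1)  2140: Wed (+2)  2141: Thu (+1)  2142: Fri (+1)
Sunday years: 2059, 2064, 2070, 2081, 2087, 2092, 2098, 2104, 2110, 2121, 2127, 2132, 2138 — 13 in total.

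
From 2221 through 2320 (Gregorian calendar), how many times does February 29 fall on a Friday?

Leap years in 2221–2320: 24 of them.
Feb 29 weekday advances by 5 (mod 7) from one leap year to the next four years later (or differs when a century non-leap intervenes).
Leap-day weekdays: 2224:Sun 2228:Fri✓ 2232:Wed 2236:Mon 2240:Sat 2244:Thu 2248:Tue 2252:Sun 2256:Fri✓ 2260:Wed 2264:Mon 2268:Sat 2272:Thu 2276:Tue 2280:Sun 2284:Fri✓ 2288:Wed 2292:Mon 2296:Sat 2304:Mon 2308:Sat 2312:Thu 2316:Tue 2320:Sun
Friday: 2228, 2256, 2284 → 3.

3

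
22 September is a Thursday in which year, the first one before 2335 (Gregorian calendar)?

From one year to the next, a fixed date's weekday advances by 1, or by 2 when a Feb 29 lies between the two dates.
2335: September 22 is Sunday.
2334: Saturday (−1)
2333: Friday (−1)
2332: Thursday (−1)
22 September falls on a Thursday in 2332.

2332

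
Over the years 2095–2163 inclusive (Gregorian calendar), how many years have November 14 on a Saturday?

10

Track November 14's weekday year by year (advancing +1, or +2 across a Feb 29):
  2095: Mon  2096: Wed (+2)  2097: Thu (+1)  2098: Fri (+1)  2099: Sat (+1) ✓
  2100: Sun (+1)  2101: Mon (+1)  2102: Tue (+1)  2103: Wed (+1)  2104: Fri (+2)
  2105: Sat (+1) ✓  2106: Sun (+1)  2107: Mon (+1)  2108: Wed (+2)  … (41 more years) …
  2150: Sat (+1) ✓  2151: Sun (+1)  2152: Tue (+2)  2153: Wed (+1)  2154: Thu (+1)
  2155: Fri (+1)  2156: Sun (+2)  2157: Mon (+1)  2158: Tue (+1)  2159: Wed (+1)
  2160: Fri (+2)  2161: Sat (+1) ✓  2162: Sun (+1)  2163: Mon (+1)
Saturday years: 2099, 2105, 2111, 2116, 2122, 2133, 2139, 2144, 2150, 2161 — 10 in total.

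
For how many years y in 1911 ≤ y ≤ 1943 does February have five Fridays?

1

February has 28 days (29 in leap years); it has five Fridays when Friday falls among the first (month-length − 28) days — i.e. when February 1 is Friday in a leap year (never in a common year).
February 1 by year: 1911:Wed 1912:Thu 1913:Sat 1914:Sun 1915:Mon 1916:Tue 1917:Thu 1918:Fri 1919:Sat 1920:Sun 1921:Tue 1922:Wed 1923:Thu 1924:Fri✓ 1925:Sun …(3 more)… 1929:Fri 1930:Sat 1931:Sun 1932:Mon 1933:Wed 1934:Thu 1935:Fri 1936:Sat 1937:Mon 1938:Tue 1939:Wed 1940:Thu 1941:Sat 1942:Sun 1943:Mon
Years with five Fridays: 1924 → 1.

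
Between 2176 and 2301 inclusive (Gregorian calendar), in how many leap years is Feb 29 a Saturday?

Leap years in 2176–2301: 30 of them.
Feb 29 weekday advances by 5 (mod 7) from one leap year to the next four years later (or differs when a century non-leap intervenes).
Leap-day weekdays: 2176:Thu 2180:Tue 2184:Sun 2188:Fri 2192:Wed 2196:Mon 2204:Wed 2208:Mon 2212:Sat✓ 2216:Thu 2220:Tue 2224:Sun 2228:Fri …(4 more)… 2248:Tue 2252:Sun 2256:Fri 2260:Wed 2264:Mon 2268:Sat✓ 2272:Thu 2276:Tue 2280:Sun 2284:Fri 2288:Wed 2292:Mon 2296:Sat✓
Saturday: 2212, 2240, 2268, 2296 → 4.

4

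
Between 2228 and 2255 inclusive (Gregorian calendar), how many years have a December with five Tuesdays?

12

December has 31 days; it has five Tuesdays when Tuesday falls among the first (month-length − 28) days — i.e. when December 1 is one of Tuesday/Monday/Sunday.
December 1 by year: 2228:Mon✓ 2229:Tue✓ 2230:Wed 2231:Thu 2232:Sat 2233:Sun✓ 2234:Mon✓ 2235:Tue✓ 2236:Thu 2237:Fri 2238:Sat 2239:Sun✓ 2240:Tue✓ 2241:Wed 2242:Thu 2243:Fri 2244:Sun✓ 2245:Mon✓ 2246:Tue✓ 2247:Wed 2248:Fri 2249:Sat 2250:Sun✓ 2251:Mon✓ 2252:Wed 2253:Thu 2254:Fri 2255:Sat
Years with five Tuesdays: 2228, 2229, 2233, 2234, 2235, 2239, 2240, 2244, 2245, 2246, 2250, 2251 → 12.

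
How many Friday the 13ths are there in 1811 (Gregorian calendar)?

2

Check the 13th of each month of 1811: Jan 13: Sun, Feb 13: Wed, Mar 13: Wed, Apr 13: Sat, May 13: Mon, Jun 13: Thu, Jul 13: Sat, Aug 13: Tue, Sep 13: Fri, Oct 13: Sun, Nov 13: Wed, Dec 13: Fri.
Friday occurs in September, December — 2 months.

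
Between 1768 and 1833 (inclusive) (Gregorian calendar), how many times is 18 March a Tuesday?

9

Track 18 March's weekday year by year (advancing +1, or +2 across a Feb 29):
  1768: Fri  1769: Sat (+1)  1770: Sun (+1)  1771: Mon (+1)  1772: Wed (+2)
  1773: Thu (+1)  1774: Fri (+1)  1775: Sat (+1)  1776: Mon (+2)  1777: Tue (+1) ✓
  1778: Wed (+1)  1779: Thu (+1)  1780: Sat (+2)  1781: Sun (+1)  … (38 more years) …
  1820: Sat (+2)  1821: Sun (+1)  1822: Mon (+1)  1823: Tue (+1) ✓  1824: Thu (+2)
  1825: Fri (+1)  1826: Sat (+1)  1827: Sun (+1)  1828: Tue (+2) ✓  1829: Wed (+1)
  1830: Thu (+1)  1831: Fri (+1)  1832: Sun (+2)  1833: Mon (+1)
Tuesday years: 1777, 1783, 1788, 1794, 1800, 1806, 1817, 1823, 1828 — 9 in total.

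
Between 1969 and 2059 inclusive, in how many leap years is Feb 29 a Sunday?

Leap years in 1969–2059: 22 of them.
Feb 29 weekday advances by 5 (mod 7) from one leap year to the next four years later (or differs when a century non-leap intervenes).
Leap-day weekdays: 1972:Tue 1976:Sun✓ 1980:Fri 1984:Wed 1988:Mon 1992:Sat 1996:Thu 2000:Tue 2004:Sun✓ 2008:Fri 2012:Wed 2016:Mon 2020:Sat 2024:Thu 2028:Tue 2032:Sun✓ 2036:Fri 2040:Wed 2044:Mon 2048:Sat 2052:Thu 2056:Tue
Sunday: 1976, 2004, 2032 → 3.

3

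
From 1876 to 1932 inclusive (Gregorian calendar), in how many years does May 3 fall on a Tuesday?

9

Track May 3's weekday year by year (advancing +1, or +2 across a Feb 29):
  1876: Wed  1877: Thu (+1)  1878: Fri (+1)  1879: Sat (+1)  1880: Mon (+2)
  1881: Tue (+1) ✓  1882: Wed (+1)  1883: Thu (+1)  1884: Sat (+2)  1885: Sun (+1)
  1886: Mon (+1)  1887: Tue (+1) ✓  1888: Thu (+2)  1889: Fri (+1)  … (29 more years) …
  1919: Sat (+1)  1920: Mon (+2)  1921: Tue (+1) ✓  1922: Wed (+1)  1923: Thu (+1)
  1924: Sat (+2)  1925: Sun (+1)  1926: Mon (+1)  1927: Tue (+1) ✓  1928: Thu (+2)
  1929: Fri (+1)  1930: Sat (+1)  1931: Sun (+1)  1932: Tue (+2) ✓
Tuesday years: 1881, 1887, 1892, 1898, 1904, 1910, 1921, 1927, 1932 — 9 in total.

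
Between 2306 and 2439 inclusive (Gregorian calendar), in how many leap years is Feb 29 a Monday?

Leap years in 2306–2439: 33 of them.
Feb 29 weekday advances by 5 (mod 7) from one leap year to the next four years later (or differs when a century non-leap intervenes).
Leap-day weekdays: 2308:Sat 2312:Thu 2316:Tue 2320:Sun 2324:Fri 2328:Wed 2332:Mon✓ 2336:Sat 2340:Thu 2344:Tue 2348:Sun 2352:Fri 2356:Wed …(7 more)… 2388:Mon✓ 2392:Sat 2396:Thu 2400:Tue 2404:Sun 2408:Fri 2412:Wed 2416:Mon✓ 2420:Sat 2424:Thu 2428:Tue 2432:Sun 2436:Fri
Monday: 2332, 2360, 2388, 2416 → 4.

4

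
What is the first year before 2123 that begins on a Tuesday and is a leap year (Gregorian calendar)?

2104

Jan 1 advances by 2 weekdays after a leap year and by 1 after a common year.
2123: Jan 1 is Friday.
2122: Thursday
2121: Wednesday
2120: Monday (leap)
2119: Sunday
2118: Saturday
2117: Friday
2116: Wednesday (leap)
2115: Tuesday
2114: Monday
2113: Sunday
2112: Friday (leap)
2111: Thursday
2110: Wednesday
2109: Tuesday
2108: Sunday (leap)
2107: Saturday
2106: Friday
2105: Thursday
2104: Tuesday (leap)
2104 begins on a Tuesday and is a leap year.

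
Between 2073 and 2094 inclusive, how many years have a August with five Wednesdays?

9

August has 31 days; it has five Wednesdays when Wednesday falls among the first (month-length − 28) days — i.e. when August 1 is one of Wednesday/Tuesday/Monday.
August 1 by year: 2073:Tue✓ 2074:Wed✓ 2075:Thu 2076:Sat 2077:Sun 2078:Mon✓ 2079:Tue✓ 2080:Thu 2081:Fri 2082:Sat 2083:Sun 2084:Tue✓ 2085:Wed✓ 2086:Thu 2087:Fri 2088:Sun 2089:Mon✓ 2090:Tue✓ 2091:Wed✓ 2092:Fri 2093:Sat 2094:Sun
Years with five Wednesdays: 2073, 2074, 2078, 2079, 2084, 2085, 2089, 2090, 2091 → 9.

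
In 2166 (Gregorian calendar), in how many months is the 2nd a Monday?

Check the 2nd of each month of 2166: Jan 2: Thu, Feb 2: Sun, Mar 2: Sun, Apr 2: Wed, May 2: Fri, Jun 2: Mon, Jul 2: Wed, Aug 2: Sat, Sep 2: Tue, Oct 2: Thu, Nov 2: Sun, Dec 2: Tue.
Monday occurs in June — 1 month.

1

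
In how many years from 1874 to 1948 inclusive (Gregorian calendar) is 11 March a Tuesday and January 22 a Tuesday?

Check each year's weekday for 11 March and January 22:
  1874: Wed/Thu  1875: Thu/Fri  1876: Sat/Sat  1877: Sun/Mon  1878: Mon/Tue  1879: Tue/Wed  1880: Thu/Thu  1881: Fri/Sat  1882: Sat/Sun  1883: Sun/Mon  1884: Tue/Tue ✓  1885: Wed/Thu  1886: Thu/Fri  1887: Fri/Sat  …(47 more)…  1935: Mon/Tue  1936: Wed/Wed  1937: Thu/Fri  1938: Fri/Sat  1939: Sat/Sun  1940: Mon/Mon  1941: Tue/Wed  1942: Wed/Thu  1943: Thu/Fri  1944: Sat/Sat  1945: Sun/Mon  1946: Mon/Tue  1947: Tue/Wed  1948: Thu/Thu
Both conditions hold in: 1884, 1924 — 2.

2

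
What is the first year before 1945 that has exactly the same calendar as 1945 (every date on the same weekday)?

Two years share a calendar iff Jan 1 falls on the same weekday and both are leap or both are common. 1945: Jan 1 is Monday, common year.
1944: Jan 1 Saturday, leap
1943: Jan 1 Friday, common
1942: Jan 1 Thursday, common
1941: Jan 1 Wednesday, common
1940: Jan 1 Monday, leap
1939: Jan 1 Sunday, common
1938: Jan 1 Saturday, common
1937: Jan 1 Friday, common
1936: Jan 1 Wednesday, leap
1935: Jan 1 Tuesday, common
1934: Jan 1 Monday, common
1934 matches on both conditions.

1934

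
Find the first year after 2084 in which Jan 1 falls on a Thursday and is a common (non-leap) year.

2093

Jan 1 advances by 2 weekdays after a leap year and by 1 after a common year.
2084: Jan 1 is Saturday (leap).
2085: Monday
2086: Tuesday
2087: Wednesday
2088: Thursday (leap)
2089: Saturday
2090: Sunday
2091: Monday
2092: Tuesday (leap)
2093: Thursday
2093 begins on a Thursday and is a common year.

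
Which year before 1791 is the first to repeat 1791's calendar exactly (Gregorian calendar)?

Two years share a calendar iff Jan 1 falls on the same weekday and both are leap or both are common. 1791: Jan 1 is Saturday, common year.
1790: Jan 1 Friday, common
1789: Jan 1 Thursday, common
1788: Jan 1 Tuesday, leap
1787: Jan 1 Monday, common
1786: Jan 1 Sunday, common
1785: Jan 1 Saturday, common
1785 matches on both conditions.

1785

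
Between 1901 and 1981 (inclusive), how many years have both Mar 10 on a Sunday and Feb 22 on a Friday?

9

Check each year's weekday for Mar 10 and Feb 22:
  1901: Sun/Fri ✓  1902: Mon/Sat  1903: Tue/Sun  1904: Thu/Mon  1905: Fri/Wed  1906: Sat/Thu  1907: Sun/Fri ✓  1908: Tue/Sat  1909: Wed/Mon  1910: Thu/Tue  1911: Fri/Wed  1912: Sun/Thu  1913: Mon/Sat  1914: Tue/Sun  …(53 more)…  1968: Sun/Thu  1969: Mon/Sat  1970: Tue/Sun  1971: Wed/Mon  1972: Fri/Tue  1973: Sat/Thu  1974: Sun/Fri ✓  1975: Mon/Sat  1976: Wed/Sun  1977: Thu/Tue  1978: Fri/Wed  1979: Sat/Thu  1980: Mon/Fri  1981: Tue/Sun
Both conditions hold in: 1901, 1907, 1918, 1929, 1935, 1946, 1957, 1963, 1974 — 9.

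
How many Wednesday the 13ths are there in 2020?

1

Check the 13th of each month of 2020: Jan 13: Mon, Feb 13: Thu, Mar 13: Fri, Apr 13: Mon, May 13: Wed, Jun 13: Sat, Jul 13: Mon, Aug 13: Thu, Sep 13: Sun, Oct 13: Tue, Nov 13: Fri, Dec 13: Sun.
Wednesday occurs in May — 1 month.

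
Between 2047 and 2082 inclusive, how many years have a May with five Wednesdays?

15

May has 31 days; it has five Wednesdays when Wednesday falls among the first (month-length − 28) days — i.e. when May 1 is one of Wednesday/Tuesday/Monday.
May 1 by year: 2047:Wed✓ 2048:Fri 2049:Sat 2050:Sun 2051:Mon✓ 2052:Wed✓ 2053:Thu 2054:Fri 2055:Sat 2056:Mon✓ 2057:Tue✓ 2058:Wed✓ 2059:Thu 2060:Sat 2061:Sun …(6 more)… 2068:Tue✓ 2069:Wed✓ 2070:Thu 2071:Fri 2072:Sun 2073:Mon✓ 2074:Tue✓ 2075:Wed✓ 2076:Fri 2077:Sat 2078:Sun 2079:Mon✓ 2080:Wed✓ 2081:Thu 2082:Fri
Years with five Wednesdays: 2047, 2051, 2052, 2056, 2057, 2058, 2062, 2063, 2068, 2069, 2073, 2074, 2075, 2079, 2080 → 15.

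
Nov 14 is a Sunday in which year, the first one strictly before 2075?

From one year to the next, a fixed date's weekday advances by 1, or by 2 when a Feb 29 lies between the two dates.
2075: November 14 is Thursday.
2074: Wednesday (−1)
2073: Tuesday (−1)
2072: Monday (−1)
2071: Saturday (−2)
2070: Friday (−1)
2069: Thursday (−1)
2068: Wednesday (−1)
2067: Monday (−2)
2066: Sunday (−1)
Nov 14 falls on a Sunday in 2066.

2066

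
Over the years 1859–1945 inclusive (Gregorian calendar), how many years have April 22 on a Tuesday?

11

Track April 22's weekday year by year (advancing +1, or +2 across a Feb 29):
  1859: Fri  1860: Sun (+2)  1861: Mon (+1)  1862: Tue (+1) ✓  1863: Wed (+1)
  1864: Fri (+2)  1865: Sat (+1)  1866: Sun (+1)  1867: Mon (+1)  1868: Wed (+2)
  1869: Thu (+1)  1870: Fri (+1)  1871: Sat (+1)  1872: Mon (+2)  … (59 more years) …
  1932: Fri (+2)  1933: Sat (+1)  1934: Sun (+1)  1935: Mon (+1)  1936: Wed (+2)
  1937: Thu (+1)  1938: Fri (+1)  1939: Sat (+1)  1940: Mon (+2)  1941: Tue (+1) ✓
  1942: Wed (+1)  1943: Thu (+1)  1944: Sat (+2)  1945: Sun (+1)
Tuesday years: 1862, 1873, 1879, 1884, 1890, 1902, 1913, 1919, 1924, 1930, 1941 — 11 in total.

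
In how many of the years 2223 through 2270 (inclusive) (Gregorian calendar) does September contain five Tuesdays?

September has 30 days; it has five Tuesdays when Tuesday falls among the first (month-length − 28) days — i.e. when September 1 is one of Tuesday/Monday.
September 1 by year: 2223:Mon✓ 2224:Wed 2225:Thu 2226:Fri 2227:Sat 2228:Mon✓ 2229:Tue✓ 2230:Wed 2231:Thu 2232:Sat 2233:Sun 2234:Mon✓ 2235:Tue✓ 2236:Thu 2237:Fri …(18 more)… 2256:Mon✓ 2257:Tue✓ 2258:Wed 2259:Thu 2260:Sat 2261:Sun 2262:Mon✓ 2263:Tue✓ 2264:Thu 2265:Fri 2266:Sat 2267:Sun 2268:Tue✓ 2269:Wed 2270:Thu
Years with five Tuesdays: 2223, 2228, 2229, 2234, 2235, 2240, 2245, 2246, 2251, 2256, 2257, 2262, 2263, 2268 → 14.

14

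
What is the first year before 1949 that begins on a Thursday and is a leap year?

Jan 1 advances by 2 weekdays after a leap year and by 1 after a common year.
1949: Jan 1 is Saturday.
1948: Thursday (leap)
1948 begins on a Thursday and is a leap year.

1948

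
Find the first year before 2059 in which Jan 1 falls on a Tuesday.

2058

Jan 1 advances by 2 weekdays after a leap year and by 1 after a common year.
2059: Jan 1 is Wednesday.
2058: Tuesday
2058 begins on a Tuesday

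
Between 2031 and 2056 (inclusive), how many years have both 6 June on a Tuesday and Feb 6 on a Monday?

Check each year's weekday for 6 June and Feb 6:
  2031: Fri/Thu  2032: Sun/Fri  2033: Mon/Sun  2034: Tue/Mon ✓  2035: Wed/Tue  2036: Fri/Wed  2037: Sat/Fri  2038: Sun/Sat  2039: Mon/Sun  2040: Wed/Mon  2041: Thu/Wed  2042: Fri/Thu  2043: Sat/Fri  2044: Mon/Sat  2045: Tue/Mon ✓  2046: Wed/Tue  2047: Thu/Wed  2048: Sat/Thu  2049: Sun/Sat  2050: Mon/Sun  2051: Tue/Mon ✓  2052: Thu/Tue  2053: Fri/Thu  2054: Sat/Fri  2055: Sun/Sat  2056: Tue/Sun
Both conditions hold in: 2034, 2045, 2051 — 3.

3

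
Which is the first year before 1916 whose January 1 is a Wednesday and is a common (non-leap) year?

1913

Jan 1 advances by 2 weekdays after a leap year and by 1 after a common year.
1916: Jan 1 is Saturday (leap).
1915: Friday
1914: Thursday
1913: Wednesday
1913 begins on a Wednesday and is a common year.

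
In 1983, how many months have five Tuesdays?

A month of length L has five Tuesdays iff its first Tuesday is on day ≤ L−28 (so day 1–3 in a 31-day month, 1–2 in a 30-day month, day 1 in a leap February).
Checking each month of 1983: Jan starts Sat (31d); Feb starts Tue (28d); Mar starts Tue (31d) ✓; Apr starts Fri (30d); May starts Sun (31d) ✓; Jun starts Wed (30d); Jul starts Fri (31d); Aug starts Mon (31d) ✓; Sep starts Thu (30d); Oct starts Sat (31d); Nov starts Tue (30d) ✓; Dec starts Thu (31d).
Five-Tuesday months: March, May, August, November → 4.

4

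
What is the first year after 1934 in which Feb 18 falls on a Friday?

From one year to the next, a fixed date's weekday advances by 1, or by 2 when a Feb 29 lies between the two dates.
1934: February 18 is Sunday.
1935: Monday (+1)
1936: Tuesday (+1)
1937: Thursday (+2)
1938: Friday (+1)
Feb 18 falls on a Friday in 1938.

1938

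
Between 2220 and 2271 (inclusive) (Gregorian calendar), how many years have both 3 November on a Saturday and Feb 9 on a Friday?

Check each year's weekday for 3 November and Feb 9:
  2220: Fri/Wed  2221: Sat/Fri ✓  2222: Sun/Sat  2223: Mon/Sun  2224: Wed/Mon  2225: Thu/Wed  2226: Fri/Thu  2227: Sat/Fri ✓  2228: Mon/Sat  2229: Tue/Mon  2230: Wed/Tue  2231: Thu/Wed  2232: Sat/Thu  2233: Sun/Sat  …(24 more)…  2258: Wed/Tue  2259: Thu/Wed  2260: Sat/Thu  2261: Sun/Sat  2262: Mon/Sun  2263: Tue/Mon  2264: Thu/Tue  2265: Fri/Thu  2266: Sat/Fri ✓  2267: Sun/Sat  2268: Tue/Sun  2269: Wed/Tue  2270: Thu/Wed  2271: Fri/Thu
Both conditions hold in: 2221, 2227, 2238, 2249, 2255, 2266 — 6.

6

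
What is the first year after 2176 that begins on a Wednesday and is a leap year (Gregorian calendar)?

Jan 1 advances by 2 weekdays after a leap year and by 1 after a common year.
2176: Jan 1 is Monday (leap).
2177: Wednesday
2178: Thursday
2179: Friday
2180: Saturday (leap)
2181: Monday
2182: Tuesday
2183: Wednesday
2184: Thursday (leap)
2185: Saturday
2186: Sunday
2187: Monday
2188: Tuesday (leap)
2189: Thursday
2190: Friday
2191: Saturday
2192: Sunday (leap)
2193: Tuesday
2194: Wednesday
2195: Thursday
2196: Friday (leap)
2197: Sunday
2198: Monday
2199: Tuesday
2200: Wednesday
2201: Thursday
2202: Friday
2203: Saturday
2204: Sunday (leap)
2205: Tuesday
2206: Wednesday
2207: Thursday
2208: Friday (leap)
2209: Sunday
2210: Monday
2211: Tuesday
2212: Wednesday (leap)
2212 begins on a Wednesday and is a leap year.

2212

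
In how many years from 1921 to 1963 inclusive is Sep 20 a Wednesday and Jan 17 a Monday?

1

Check each year's weekday for Sep 20 and Jan 17:
  1921: Tue/Mon  1922: Wed/Tue  1923: Thu/Wed  1924: Sat/Thu  1925: Sun/Sat  1926: Mon/Sun  1927: Tue/Mon  1928: Thu/Tue  1929: Fri/Thu  1930: Sat/Fri  1931: Sun/Sat  1932: Tue/Sun  1933: Wed/Tue  1934: Thu/Wed  …(15 more)…  1950: Wed/Tue  1951: Thu/Wed  1952: Sat/Thu  1953: Sun/Sat  1954: Mon/Sun  1955: Tue/Mon  1956: Thu/Tue  1957: Fri/Thu  1958: Sat/Fri  1959: Sun/Sat  1960: Tue/Sun  1961: Wed/Tue  1962: Thu/Wed  1963: Fri/Thu
Both conditions hold in: 1944 — 1.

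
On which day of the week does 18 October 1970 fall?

January 1, 1970 is a Thursday.
October 18 is day 291 of the year, i.e. 290 days after Jan 1.
290 mod 7 = 3, so advance 3 weekdays from Thursday: Sunday.

Sunday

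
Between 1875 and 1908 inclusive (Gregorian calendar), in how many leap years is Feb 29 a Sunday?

1

Leap years in 1875–1908: 8 of them.
Feb 29 weekday advances by 5 (mod 7) from one leap year to the next four years later (or differs when a century non-leap intervenes).
Leap-day weekdays: 1876:Tue 1880:Sun✓ 1884:Fri 1888:Wed 1892:Mon 1896:Sat 1904:Mon 1908:Sat
Sunday: 1880 → 1.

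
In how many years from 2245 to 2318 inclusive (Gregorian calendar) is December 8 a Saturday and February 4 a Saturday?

Check each year's weekday for December 8 and February 4:
  2245: Mon/Tue  2246: Tue/Wed  2247: Wed/Thu  2248: Fri/Fri  2249: Sat/Sun  2250: Sun/Mon  2251: Mon/Tue  2252: Wed/Wed  2253: Thu/Fri  2254: Fri/Sat  2255: Sat/Sun  2256: Mon/Mon  2257: Tue/Wed  2258: Wed/Thu  …(46 more)…  2305: Fri/Sat  2306: Sat/Sun  2307: Sun/Mon  2308: Tue/Tue  2309: Wed/Thu  2310: Thu/Fri  2311: Fri/Sat  2312: Sun/Sun  2313: Mon/Tue  2314: Tue/Wed  2315: Wed/Thu  2316: Fri/Fri  2317: Sat/Sun  2318: Sun/Mon
Both conditions hold in: 2260, 2288 — 2.

2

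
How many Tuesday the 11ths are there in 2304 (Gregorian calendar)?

1

Check the 11th of each month of 2304: Jan 11: Mon, Feb 11: Thu, Mar 11: Fri, Apr 11: Mon, May 11: Wed, Jun 11: Sat, Jul 11: Mon, Aug 11: Thu, Sep 11: Sun, Oct 11: Tue, Nov 11: Fri, Dec 11: Sun.
Tuesday occurs in October — 1 month.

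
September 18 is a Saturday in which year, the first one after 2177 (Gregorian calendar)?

From one year to the next, a fixed date's weekday advances by 1, or by 2 when a Feb 29 lies between the two dates.
2177: September 18 is Thursday.
2178: Friday (+1)
2179: Saturday (+1)
September 18 falls on a Saturday in 2179.

2179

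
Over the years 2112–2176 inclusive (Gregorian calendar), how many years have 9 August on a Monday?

Track 9 August's weekday year by year (advancing +1, or +2 across a Feb 29):
  2112: Tue  2113: Wed (+1)  2114: Thu (+1)  2115: Fri (+1)  2116: Sun (+2)
  2117: Mon (+1) ✓  2118: Tue (+1)  2119: Wed (+1)  2120: Fri (+2)  2121: Sat (+1)
  2122: Sun (+1)  2123: Mon (+1) ✓  2124: Wed (+2)  2125: Thu (+1)  … (37 more years) …
  2163: Tue (+1)  2164: Thu (+2)  2165: Fri (+1)  2166: Sat (+1)  2167: Sun (+1)
  2168: Tue (+2)  2169: Wed (+1)  2170: Thu (+1)  2171: Fri (+1)  2172: Sun (+2)
  2173: Mon (+1) ✓  2174: Tue (+1)  2175: Wed (+1)  2176: Fri (+2)
Monday years: 2117, 2123, 2128, 2134, 2145, 2151, 2156, 2162, 2173 — 9 in total.

9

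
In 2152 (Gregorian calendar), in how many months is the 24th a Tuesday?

1

Check the 24th of each month of 2152: Jan 24: Mon, Feb 24: Thu, Mar 24: Fri, Apr 24: Mon, May 24: Wed, Jun 24: Sat, Jul 24: Mon, Aug 24: Thu, Sep 24: Sun, Oct 24: Tue, Nov 24: Fri, Dec 24: Sun.
Tuesday occurs in October — 1 month.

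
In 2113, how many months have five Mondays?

A month of length L has five Mondays iff its first Monday is on day ≤ L−28 (so day 1–3 in a 31-day month, 1–2 in a 30-day month, day 1 in a leap February).
Checking each month of 2113: Jan starts Sun (31d) ✓; Feb starts Wed (28d); Mar starts Wed (31d); Apr starts Sat (30d); May starts Mon (31d) ✓; Jun starts Thu (30d); Jul starts Sat (31d) ✓; Aug starts Tue (31d); Sep starts Fri (30d); Oct starts Sun (31d) ✓; Nov starts Wed (30d); Dec starts Fri (31d).
Five-Monday months: January, May, July, October → 4.

4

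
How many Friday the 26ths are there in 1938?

1

Check the 26th of each month of 1938: Jan 26: Wed, Feb 26: Sat, Mar 26: Sat, Apr 26: Tue, May 26: Thu, Jun 26: Sun, Jul 26: Tue, Aug 26: Fri, Sep 26: Mon, Oct 26: Wed, Nov 26: Sat, Dec 26: Mon.
Friday occurs in August — 1 month.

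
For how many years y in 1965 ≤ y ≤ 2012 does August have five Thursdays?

August has 31 days; it has five Thursdays when Thursday falls among the first (month-length − 28) days — i.e. when August 1 is one of Thursday/Wednesday/Tuesday.
August 1 by year: 1965:Sun 1966:Mon 1967:Tue✓ 1968:Thu✓ 1969:Fri 1970:Sat 1971:Sun 1972:Tue✓ 1973:Wed✓ 1974:Thu✓ 1975:Fri 1976:Sun 1977:Mon 1978:Tue✓ 1979:Wed✓ …(18 more)… 1998:Sat 1999:Sun 2000:Tue✓ 2001:Wed✓ 2002:Thu✓ 2003:Fri 2004:Sun 2005:Mon 2006:Tue✓ 2007:Wed✓ 2008:Fri 2009:Sat 2010:Sun 2011:Mon 2012:Wed✓
Years with five Thursdays: 1967, 1968, 1972, 1973, 1974, 1978, 1979, 1984, 1985, 1989, 1990, 1991, 1995, 1996, 2000, 2001, 2002, 2006, 2007, 2012 → 20.

20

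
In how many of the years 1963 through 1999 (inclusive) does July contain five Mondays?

15

July has 31 days; it has five Mondays when Monday falls among the first (month-length − 28) days — i.e. when July 1 is one of Monday/Sunday/Saturday.
July 1 by year: 1963:Mon✓ 1964:Wed 1965:Thu 1966:Fri 1967:Sat✓ 1968:Mon✓ 1969:Tue 1970:Wed 1971:Thu 1972:Sat✓ 1973:Sun✓ 1974:Mon✓ 1975:Tue 1976:Thu 1977:Fri …(7 more)… 1985:Mon✓ 1986:Tue 1987:Wed 1988:Fri 1989:Sat✓ 1990:Sun✓ 1991:Mon✓ 1992:Wed 1993:Thu 1994:Fri 1995:Sat✓ 1996:Mon✓ 1997:Tue 1998:Wed 1999:Thu
Years with five Mondays: 1963, 1967, 1968, 1972, 1973, 1974, 1978, 1979, 1984, 1985, 1989, 1990, 1991, 1995, 1996 → 15.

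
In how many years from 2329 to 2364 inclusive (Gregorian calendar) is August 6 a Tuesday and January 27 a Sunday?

Check each year's weekday for August 6 and January 27:
  2329: Tue/Sun ✓  2330: Wed/Mon  2331: Thu/Tue  2332: Sat/Wed  2333: Sun/Fri  2334: Mon/Sat  2335: Tue/Sun ✓  2336: Thu/Mon  2337: Fri/Wed  2338: Sat/Thu  2339: Sun/Fri  2340: Tue/Sat  2341: Wed/Mon  2342: Thu/Tue  …(8 more)…  2351: Mon/Sat  2352: Wed/Sun  2353: Thu/Tue  2354: Fri/Wed  2355: Sat/Thu  2356: Mon/Fri  2357: Tue/Sun ✓  2358: Wed/Mon  2359: Thu/Tue  2360: Sat/Wed  2361: Sun/Fri  2362: Mon/Sat  2363: Tue/Sun ✓  2364: Thu/Mon
Both conditions hold in: 2329, 2335, 2346, 2357, 2363 — 5.

5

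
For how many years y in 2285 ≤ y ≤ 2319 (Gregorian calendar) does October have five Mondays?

October has 31 days; it has five Mondays when Monday falls among the first (month-length − 28) days — i.e. when October 1 is one of Monday/Sunday/Saturday.
October 1 by year: 2285:Thu 2286:Fri 2287:Sat✓ 2288:Mon✓ 2289:Tue 2290:Wed 2291:Thu 2292:Sat✓ 2293:Sun✓ 2294:Mon✓ 2295:Tue 2296:Thu 2297:Fri 2298:Sat✓ 2299:Sun✓ …(5 more)… 2305:Sun✓ 2306:Mon✓ 2307:Tue 2308:Thu 2309:Fri 2310:Sat✓ 2311:Sun✓ 2312:Tue 2313:Wed 2314:Thu 2315:Fri 2316:Sun✓ 2317:Mon✓ 2318:Tue 2319:Wed
Years with five Mondays: 2287, 2288, 2292, 2293, 2294, 2298, 2299, 2300, 2304, 2305, 2306, 2310, 2311, 2316, 2317 → 15.

15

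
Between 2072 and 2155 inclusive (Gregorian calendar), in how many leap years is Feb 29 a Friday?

3

Leap years in 2072–2155: 20 of them.
Feb 29 weekday advances by 5 (mod 7) from one leap year to the next four years later (or differs when a century non-leap intervenes).
Leap-day weekdays: 2072:Mon 2076:Sat 2080:Thu 2084:Tue 2088:Sun 2092:Fri✓ 2096:Wed 2104:Fri✓ 2108:Wed 2112:Mon 2116:Sat 2120:Thu 2124:Tue 2128:Sun 2132:Fri✓ 2136:Wed 2140:Mon 2144:Sat 2148:Thu 2152:Tue
Friday: 2092, 2104, 2132 → 3.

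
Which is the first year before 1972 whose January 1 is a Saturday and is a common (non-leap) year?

Jan 1 advances by 2 weekdays after a leap year and by 1 after a common year.
1972: Jan 1 is Saturday (leap).
1971: Friday
1970: Thursday
1969: Wednesday
1968: Monday (leap)
1967: Sunday
1966: Saturday
1966 begins on a Saturday and is a common year.

1966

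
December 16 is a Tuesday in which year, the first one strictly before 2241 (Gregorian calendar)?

2234

From one year to the next, a fixed date's weekday advances by 1, or by 2 when a Feb 29 lies between the two dates.
2241: December 16 is Thursday.
2240: Wednesday (−1)
2239: Monday (−2)
2238: Sunday (−1)
2237: Saturday (−1)
2236: Friday (−1)
2235: Wednesday (−2)
2234: Tuesday (−1)
December 16 falls on a Tuesday in 2234.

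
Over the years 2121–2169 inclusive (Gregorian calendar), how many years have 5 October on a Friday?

Track 5 October's weekday year by year (advancing +1, or +2 across a Feb 29):
  2121: Sun  2122: Mon (+1)  2123: Tue (+1)  2124: Thu (+2)  2125: Fri (+1) ✓
  2126: Sat (+1)  2127: Sun (+1)  2128: Tue (+2)  2129: Wed (+1)  2130: Thu (+1)
  2131: Fri (+1) ✓  2132: Sun (+2)  2133: Mon (+1)  2134: Tue (+1)  … (21 more years) …
  2156: Tue (+2)  2157: Wed (+1)  2158: Thu (+1)  2159: Fri (+1) ✓  2160: Sun (+2)
  2161: Mon (+1)  2162: Tue (+1)  2163: Wed (+1)  2164: Fri (+2) ✓  2165: Sat (+1)
  2166: Sun (+1)  2167: Mon (+1)  2168: Wed (+2)  2169: Thu (+1)
Friday years: 2125, 2131, 2136, 2142, 2153, 2159, 2164 — 7 in total.

7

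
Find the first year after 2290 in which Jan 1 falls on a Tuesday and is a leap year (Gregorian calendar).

2324

Jan 1 advances by 2 weekdays after a leap year and by 1 after a common year.
2290: Jan 1 is Wednesday.
2291: Thursday
2292: Friday (leap)
2293: Sunday
2294: Monday
2295: Tuesday
2296: Wednesday (leap)
2297: Friday
2298: Saturday
2299: Sunday
2300: Monday
2301: Tuesday
2302: Wednesday
2303: Thursday
2304: Friday (leap)
2305: Sunday
2306: Monday
2307: Tuesday
2308: Wednesday (leap)
2309: Friday
2310: Saturday
2311: Sunday
2312: Monday (leap)
2313: Wednesday
2314: Thursday
2315: Friday
2316: Saturday (leap)
2317: Monday
2318: Tuesday
2319: Wednesday
2320: Thursday (leap)
2321: Saturday
2322: Sunday
2323: Monday
2324: Tuesday (leap)
2324 begins on a Tuesday and is a leap year.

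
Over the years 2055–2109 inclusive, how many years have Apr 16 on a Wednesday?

Track Apr 16's weekday year by year (advancing +1, or +2 across a Feb 29):
  2055: Fri  2056: Sun (+2)  2057: Mon (+1)  2058: Tue (+1)  2059: Wed (+1) ✓
  2060: Fri (+2)  2061: Sat (+1)  2062: Sun (+1)  2063: Mon (+1)  2064: Wed (+2) ✓
  2065: Thu (+1)  2066: Fri (+1)  2067: Sat (+1)  2068: Mon (+2)  … (27 more years) …
  2096: Mon (+2)  2097: Tue (+1)  2098: Wed (+1) ✓  2099: Thu (+1)  2100: Fri (+1)
  2101: Sat (+1)  2102: Sun (+1)  2103: Mon (+1)  2104: Wed (+2) ✓  2105: Thu (+1)
  2106: Fri (+1)  2107: Sat (+1)  2108: Mon (+2)  2109: Tue (+1)
Wednesday years: 2059, 2064, 2070, 2081, 2087, 2092, 2098, 2104 — 8 in total.

8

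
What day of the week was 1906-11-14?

January 1, 1906 is a Monday.
November 14 is day 318 of the year, i.e. 317 days after Jan 1.
317 mod 7 = 2, so advance 2 weekdays from Monday: Wednesday.

Wednesday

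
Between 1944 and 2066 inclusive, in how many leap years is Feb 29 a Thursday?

4

Leap years in 1944–2066: 31 of them.
Feb 29 weekday advances by 5 (mod 7) from one leap year to the next four years later (or differs when a century non-leap intervenes).
Leap-day weekdays: 1944:Tue 1948:Sun 1952:Fri 1956:Wed 1960:Mon 1964:Sat 1968:Thu✓ 1972:Tue 1976:Sun 1980:Fri 1984:Wed 1988:Mon 1992:Sat …(5 more)… 2016:Mon 2020:Sat 2024:Thu✓ 2028:Tue 2032:Sun 2036:Fri 2040:Wed 2044:Mon 2048:Sat 2052:Thu✓ 2056:Tue 2060:Sun 2064:Fri
Thursday: 1968, 1996, 2024, 2052 → 4.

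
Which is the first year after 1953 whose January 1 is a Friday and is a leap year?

1960

Jan 1 advances by 2 weekdays after a leap year and by 1 after a common year.
1953: Jan 1 is Thursday.
1954: Friday
1955: Saturday
1956: Sunday (leap)
1957: Tuesday
1958: Wednesday
1959: Thursday
1960: Friday (leap)
1960 begins on a Friday and is a leap year.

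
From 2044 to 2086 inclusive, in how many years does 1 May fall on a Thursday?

Track 1 May's weekday year by year (advancing +1, or +2 across a Feb 29):
  2044: Sun  2045: Mon (+1)  2046: Tue (+1)  2047: Wed (+1)  2048: Fri (+2)
  2049: Sat (+1)  2050: Sun (+1)  2051: Mon (+1)  2052: Wed (+2)  2053: Thu (+1) ✓
  2054: Fri (+1)  2055: Sat (+1)  2056: Mon (+2)  2057: Tue (+1)  … (15 more years) …
  2073: Mon (+1)  2074: Tue (+1)  2075: Wed (+1)  2076: Fri (+2)  2077: Sat (+1)
  2078: Sun (+1)  2079: Mon (+1)  2080: Wed (+2)  2081: Thu (+1) ✓  2082: Fri (+1)
  2083: Sat (+1)  2084: Mon (+2)  2085: Tue (+1)  2086: Wed (+1)
Thursday years: 2053, 2059, 2064, 2070, 2081 — 5 in total.

5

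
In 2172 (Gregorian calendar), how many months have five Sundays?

A month of length L has five Sundays iff its first Sunday is on day ≤ L−28 (so day 1–3 in a 31-day month, 1–2 in a 30-day month, day 1 in a leap February).
Checking each month of 2172: Jan starts Wed (31d); Feb starts Sat (29d); Mar starts Sun (31d) ✓; Apr starts Wed (30d); May starts Fri (31d) ✓; Jun starts Mon (30d); Jul starts Wed (31d); Aug starts Sat (31d) ✓; Sep starts Tue (30d); Oct starts Thu (31d); Nov starts Sun (30d) ✓; Dec starts Tue (31d).
Five-Sunday months: March, May, August, November → 4.

4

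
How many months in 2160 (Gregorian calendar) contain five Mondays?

4

A month of length L has five Mondays iff its first Monday is on day ≤ L−28 (so day 1–3 in a 31-day month, 1–2 in a 30-day month, day 1 in a leap February).
Checking each month of 2160: Jan starts Tue (31d); Feb starts Fri (29d); Mar starts Sat (31d) ✓; Apr starts Tue (30d); May starts Thu (31d); Jun starts Sun (30d) ✓; Jul starts Tue (31d); Aug starts Fri (31d); Sep starts Mon (30d) ✓; Oct starts Wed (31d); Nov starts Sat (30d); Dec starts Mon (31d) ✓.
Five-Monday months: March, June, September, December → 4.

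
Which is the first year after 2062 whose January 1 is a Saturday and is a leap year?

2084

Jan 1 advances by 2 weekdays after a leap year and by 1 after a common year.
2062: Jan 1 is Sunday.
2063: Monday
2064: Tuesday (leap)
2065: Thursday
2066: Friday
2067: Saturday
2068: Sunday (leap)
2069: Tuesday
2070: Wednesday
2071: Thursday
2072: Friday (leap)
2073: Sunday
2074: Monday
2075: Tuesday
2076: Wednesday (leap)
2077: Friday
2078: Saturday
2079: Sunday
2080: Monday (leap)
2081: Wednesday
2082: Thursday
2083: Friday
2084: Saturday (leap)
2084 begins on a Saturday and is a leap year.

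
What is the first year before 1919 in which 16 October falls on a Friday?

1914

From one year to the next, a fixed date's weekday advances by 1, or by 2 when a Feb 29 lies between the two dates.
1919: October 16 is Thursday.
1918: Wednesday (−1)
1917: Tuesday (−1)
1916: Monday (−1)
1915: Saturday (−2)
1914: Friday (−1)
16 October falls on a Friday in 1914.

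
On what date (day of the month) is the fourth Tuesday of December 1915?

28

December 1, 1915 is a Wednesday, so the first Tuesday is the 7th.
The fourth Tuesday is 7 + 21 = 28.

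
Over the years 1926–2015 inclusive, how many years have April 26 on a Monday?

13

Track April 26's weekday year by year (advancing +1, or +2 across a Feb 29):
  1926: Mon ✓  1927: Tue (+1)  1928: Thu (+2)  1929: Fri (+1)  1930: Sat (+1)
  1931: Sun (+1)  1932: Tue (+2)  1933: Wed (+1)  1934: Thu (+1)  1935: Fri (+1)
  1936: Sun (+2)  1937: Mon (+1) ✓  1938: Tue (+1)  1939: Wed (+1)  … (62 more years) …
  2002: Fri (+1)  2003: Sat (+1)  2004: Mon (+2) ✓  2005: Tue (+1)  2006: Wed (+1)
  2007: Thu (+1)  2008: Sat (+2)  2009: Sun (+1)  2010: Mon (+1) ✓  2011: Tue (+1)
  2012: Thu (+2)  2013: Fri (+1)  2014: Sat (+1)  2015: Sun (+1)
Monday years: 1926, 1937, 1943, 1948, 1954, 1965, 1971, 1976, 1982, 1993, 1999, 2004, 2010 — 13 in total.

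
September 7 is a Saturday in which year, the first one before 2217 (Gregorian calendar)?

From one year to the next, a fixed date's weekday advances by 1, or by 2 when a Feb 29 lies between the two dates.
2217: September 7 is Sunday.
2216: Saturday (−1)
September 7 falls on a Saturday in 2216.

2216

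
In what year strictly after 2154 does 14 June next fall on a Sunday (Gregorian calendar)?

2161

From one year to the next, a fixed date's weekday advances by 1, or by 2 when a Feb 29 lies between the two dates.
2154: June 14 is Friday.
2155: Saturday (+1)
2156: Monday (+2)
2157: Tuesday (+1)
2158: Wednesday (+1)
2159: Thursday (+1)
2160: Saturday (+2)
2161: Sunday (+1)
14 June falls on a Sunday in 2161.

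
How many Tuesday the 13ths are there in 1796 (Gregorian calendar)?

2

Check the 13th of each month of 1796: Jan 13: Wed, Feb 13: Sat, Mar 13: Sun, Apr 13: Wed, May 13: Fri, Jun 13: Mon, Jul 13: Wed, Aug 13: Sat, Sep 13: Tue, Oct 13: Thu, Nov 13: Sun, Dec 13: Tue.
Tuesday occurs in September, December — 2 months.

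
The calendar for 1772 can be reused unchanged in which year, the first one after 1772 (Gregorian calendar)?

Two years share a calendar iff Jan 1 falls on the same weekday and both are leap or both are common. 1772: Jan 1 is Wednesday, leap year.
1773: Jan 1 Friday, common
1774: Jan 1 Saturday, common
1775: Jan 1 Sunday, common
1776: Jan 1 Monday, leap
1777: Jan 1 Wednesday, common
1778: Jan 1 Thursday, common
1779: Jan 1 Friday, common
1780: Jan 1 Saturday, leap
1781: Jan 1 Monday, common
1782: Jan 1 Tuesday, common
1783: Jan 1 Wednesday, common
1784: Jan 1 Thursday, leap
1785: Jan 1 Saturday, common
1786: Jan 1 Sunday, common
1787: Jan 1 Monday, common
1788: Jan 1 Tuesday, leap
1789: Jan 1 Thursday, common
1790: Jan 1 Friday, common
1791: Jan 1 Saturday, common
1792: Jan 1 Sunday, leap
1793: Jan 1 Tuesday, common
1794: Jan 1 Wednesday, common
1795: Jan 1 Thursday, common
1796: Jan 1 Friday, leap
1797: Jan 1 Sunday, common
1798: Jan 1 Monday, common
1799: Jan 1 Tuesday, common
1800: Jan 1 Wednesday, common
1801: Jan 1 Thursday, common
1802: Jan 1 Friday, common
1803: Jan 1 Saturday, common
1804: Jan 1 Sunday, leap
1805: Jan 1 Tuesday, common
1806: Jan 1 Wednesday, common
1807: Jan 1 Thursday, common
1808: Jan 1 Friday, leap
1809: Jan 1 Sunday, common
1810: Jan 1 Monday, common
1811: Jan 1 Tuesday, common
1812: Jan 1 Wednesday, leap
1812 matches on both conditions.

1812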